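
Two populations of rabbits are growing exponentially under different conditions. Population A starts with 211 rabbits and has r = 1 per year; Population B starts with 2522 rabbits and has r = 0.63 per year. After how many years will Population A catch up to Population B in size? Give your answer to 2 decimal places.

Set 211·e^(1t) = 2522·e^(0.63t).
e^((1 − 0.63)t) = 2522/211 → e^(0.37·t) = 11.953.
0.37·t = ln(11.953) = 2.4809, so t = 2.4809/0.37 = 6.7053.

6.71 years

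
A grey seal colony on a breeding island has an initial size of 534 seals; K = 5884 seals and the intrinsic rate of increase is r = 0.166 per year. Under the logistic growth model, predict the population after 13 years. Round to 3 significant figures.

A = (K − N₀)/N₀ = (5884 − 534)/534 = 10.019.
N(t) = K/(1 + A·e^(−rt)) = 5884/(1 + 10.019×e^(−0.166×13)).
e^(−2.158) = 0.11556; denominator = 1 + 10.019×0.11556 = 2.1577.
N = 5884/2.1577 = 2726.95.

2730 seals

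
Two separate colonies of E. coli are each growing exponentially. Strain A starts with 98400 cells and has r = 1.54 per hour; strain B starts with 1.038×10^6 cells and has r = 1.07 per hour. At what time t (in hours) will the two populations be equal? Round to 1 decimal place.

Set 98400·e^(1.54t) = 1.038×10^6·e^(1.07t).
e^((1.54 − 1.07)t) = 1.038×10^6/98400 → e^(0.47·t) = 10.549.
0.47·t = ln(10.549) = 2.356, so t = 2.356/0.47 = 5.0128.

5.0 hours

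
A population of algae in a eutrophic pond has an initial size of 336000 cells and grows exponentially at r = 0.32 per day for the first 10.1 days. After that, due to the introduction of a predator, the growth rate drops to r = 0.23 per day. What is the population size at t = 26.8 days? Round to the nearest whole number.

Phase 1: N(10.1) = 336000·e^(0.32×10.1) = 336000·e^3.232 = 8.51097×10^6.
Phase 2 runs for 26.8 − 10.1 = 16.7 days at r = 0.23.
N(26.8) = 8.51097×10^6·e^(0.23×16.7) = 8.51097×10^6·e^3.841 = 3.963731×10^8.

396373077 cells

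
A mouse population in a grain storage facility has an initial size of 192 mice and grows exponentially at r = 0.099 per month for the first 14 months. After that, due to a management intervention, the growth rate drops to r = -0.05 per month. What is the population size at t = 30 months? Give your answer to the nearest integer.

Phase 1: N(14) = 192·e^(0.099×14) = 192·e^1.386 = 767.774.
Phase 2 runs for 30 − 14 = 16 months at r = -0.05.
N(30) = 767.774·e^(-0.05×16) = 767.774·e^-0.8 = 344.983.

345 mice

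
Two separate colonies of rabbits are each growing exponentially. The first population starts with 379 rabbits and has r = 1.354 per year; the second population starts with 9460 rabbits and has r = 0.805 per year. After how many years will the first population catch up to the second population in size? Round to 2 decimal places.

Set 379·e^(1.354t) = 9460·e^(0.805t).
e^((1.354 − 0.805)t) = 9460/379 → e^(0.549·t) = 24.96.
0.549·t = ln(24.96) = 3.2173, so t = 3.2173/0.549 = 5.8603.

5.86 years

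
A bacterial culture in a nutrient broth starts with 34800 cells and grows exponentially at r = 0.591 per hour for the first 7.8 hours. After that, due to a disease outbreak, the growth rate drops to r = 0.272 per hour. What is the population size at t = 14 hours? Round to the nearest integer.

Phase 1: N(7.8) = 34800·e^(0.591×7.8) = 34800·e^4.61 = 3.496149×10^6.
Phase 2 runs for 14 − 7.8 = 6.2 hours at r = 0.272.
N(14) = 3.496149×10^6·e^(0.272×6.2) = 3.496149×10^6·e^1.686 = 1.887922×10^7.

18879225 cells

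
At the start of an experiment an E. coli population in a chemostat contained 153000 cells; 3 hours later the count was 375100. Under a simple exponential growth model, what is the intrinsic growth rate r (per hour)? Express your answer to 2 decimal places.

From N(t) = N₀·e^(rt): e^(r·3) = 375100/153000 = 2.4516.
r·3 = ln(2.4516) = 0.89675, so r = 0.89675/3 = 0.29892.

0.30 per hour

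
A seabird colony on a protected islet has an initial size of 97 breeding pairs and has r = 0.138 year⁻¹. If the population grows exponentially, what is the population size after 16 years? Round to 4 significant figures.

N(t) = N₀·e^(rt) = 97 × e^(0.138×16) = 97 × e^2.208.
e^2.208 ≈ 9.0975, so N ≈ 97 × 9.0975 = 882.458.

882.5 breeding pairs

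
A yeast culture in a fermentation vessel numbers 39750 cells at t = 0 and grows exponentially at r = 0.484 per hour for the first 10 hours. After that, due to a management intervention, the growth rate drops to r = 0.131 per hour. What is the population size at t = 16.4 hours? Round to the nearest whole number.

Phase 1: N(10) = 39750·e^(0.484×10) = 39750·e^4.84 = 5.027157×10^6.
Phase 2 runs for 16.4 − 10 = 6.4 hours at r = 0.131.
N(16.4) = 5.027157×10^6·e^(0.131×6.4) = 5.027157×10^6·e^0.8384 = 1.162612×10^7.

11626123 cells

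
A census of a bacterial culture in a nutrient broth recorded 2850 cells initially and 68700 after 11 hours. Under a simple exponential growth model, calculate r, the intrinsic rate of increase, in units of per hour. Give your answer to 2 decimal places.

0.29 per hour

From N(t) = N₀·e^(rt): e^(r·11) = 68700/2850 = 24.105.
r·11 = ln(24.105) = 3.1824, so r = 3.1824/11 = 0.28931.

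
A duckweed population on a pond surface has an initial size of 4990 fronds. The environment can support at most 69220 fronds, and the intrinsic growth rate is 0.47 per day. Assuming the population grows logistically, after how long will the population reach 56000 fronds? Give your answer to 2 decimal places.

8.51 days

A = (K − N₀)/N₀ = (69220 − 4990)/4990 = 12.872.
Solve 69220/(1 + 12.872·e^(−0.47t)) = 56000: 1 + 12.872·e^(−0.47t) = 1.2361, so e^(−0.47t) = 0.0183403.
−0.47·t = ln(0.0183403) = -3.9987, so t = 3.9987/0.47 = 8.5078.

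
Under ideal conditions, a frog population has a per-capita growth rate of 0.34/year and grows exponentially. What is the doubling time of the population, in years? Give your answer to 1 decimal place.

2.0 years

Doubling time t_d = ln(2)/r = 0.6931/0.34 = 2.0387.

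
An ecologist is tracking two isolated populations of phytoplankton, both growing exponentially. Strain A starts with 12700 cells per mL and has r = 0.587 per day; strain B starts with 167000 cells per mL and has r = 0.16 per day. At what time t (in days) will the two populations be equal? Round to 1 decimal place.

6.0 days

Set 12700·e^(0.587t) = 167000·e^(0.16t).
e^((0.587 − 0.16)t) = 167000/12700 → e^(0.427·t) = 13.15.
0.427·t = ln(13.15) = 2.5764, so t = 2.5764/0.427 = 6.0337.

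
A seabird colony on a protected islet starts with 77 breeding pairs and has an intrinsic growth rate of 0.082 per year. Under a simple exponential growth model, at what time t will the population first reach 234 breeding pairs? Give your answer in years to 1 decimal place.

Set N₀·e^(rt) = 234: e^(0.082·t) = 234/77 = 3.039.
0.082·t = ln(3.039) = 1.1115, so t = 1.1115/0.082 = 13.555.

13.6 years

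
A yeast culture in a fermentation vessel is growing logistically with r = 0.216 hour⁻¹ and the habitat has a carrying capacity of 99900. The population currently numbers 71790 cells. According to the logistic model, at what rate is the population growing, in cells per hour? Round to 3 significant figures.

dN/dt = rN(1 − N/K) = 0.216 × 71790 × (1 − 71790/99900).
1 − 71790/99900 = 0.28138; dN/dt = 0.216 × 71790 × 0.28138 = 4363.3.

4360 cells per hour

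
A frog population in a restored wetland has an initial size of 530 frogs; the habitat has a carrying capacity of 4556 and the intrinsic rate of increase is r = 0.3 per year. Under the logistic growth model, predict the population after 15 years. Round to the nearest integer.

A = (K − N₀)/N₀ = (4556 − 530)/530 = 7.5962.
N(t) = K/(1 + A·e^(−rt)) = 4556/(1 + 7.5962×e^(−0.3×15)).
e^(−4.5) = 0.011109; denominator = 1 + 7.5962×0.011109 = 1.0844.
N = 4556/1.0844 = 4201.45.

4201 frogs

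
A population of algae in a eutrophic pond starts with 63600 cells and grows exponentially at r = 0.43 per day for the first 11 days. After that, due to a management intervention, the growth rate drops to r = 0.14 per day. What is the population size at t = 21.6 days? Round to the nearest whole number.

Phase 1: N(11) = 63600·e^(0.43×11) = 63600·e^4.73 = 7.205598×10^6.
Phase 2 runs for 21.6 − 11 = 10.6 days at r = 0.14.
N(21.6) = 7.205598×10^6·e^(0.14×10.6) = 7.205598×10^6·e^1.484 = 3.178067×10^7.

31780668 cells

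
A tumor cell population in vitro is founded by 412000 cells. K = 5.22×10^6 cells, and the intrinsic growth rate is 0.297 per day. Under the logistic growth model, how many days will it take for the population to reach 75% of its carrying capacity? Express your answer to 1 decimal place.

A = (K − N₀)/N₀ = (5.22×10^6 − 412000)/412000 = 11.67.
Solve 5.22×10^6/(1 + 11.67·e^(−0.297t)) = 3.915×10^6: 1 + 11.67·e^(−0.297t) = 1.3333, so e^(−0.297t) = 0.0285635.
−0.297·t = ln(0.0285635) = -3.5556, so t = 3.5556/0.297 = 11.972.

12.0 days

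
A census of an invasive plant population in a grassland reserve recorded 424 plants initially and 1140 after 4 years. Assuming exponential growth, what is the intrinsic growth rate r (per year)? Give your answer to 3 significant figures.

0.247 per year

From N(t) = N₀·e^(rt): e^(r·4) = 1140/424 = 2.6887.
r·4 = ln(2.6887) = 0.98905, so r = 0.98905/4 = 0.24726.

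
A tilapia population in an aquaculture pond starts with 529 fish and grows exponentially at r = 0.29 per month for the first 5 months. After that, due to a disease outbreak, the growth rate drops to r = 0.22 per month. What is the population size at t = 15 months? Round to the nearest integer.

Phase 1: N(5) = 529·e^(0.29×5) = 529·e^1.45 = 2255.19.
Phase 2 runs for 15 − 5 = 10 months at r = 0.22.
N(15) = 2255.19·e^(0.22×10) = 2255.19·e^2.2 = 20353.1.

20353 fish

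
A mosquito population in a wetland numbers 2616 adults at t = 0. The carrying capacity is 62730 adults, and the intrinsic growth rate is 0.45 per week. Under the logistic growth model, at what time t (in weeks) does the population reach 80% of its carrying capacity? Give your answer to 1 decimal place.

10.0 weeks

A = (K − N₀)/N₀ = (62730 − 2616)/2616 = 22.979.
Solve 62730/(1 + 22.979·e^(−0.45t)) = 50184: 1 + 22.979·e^(−0.45t) = 1.25, so e^(−0.45t) = 0.0108793.
−0.45·t = ln(0.0108793) = -4.5209, so t = 4.5209/0.45 = 10.046.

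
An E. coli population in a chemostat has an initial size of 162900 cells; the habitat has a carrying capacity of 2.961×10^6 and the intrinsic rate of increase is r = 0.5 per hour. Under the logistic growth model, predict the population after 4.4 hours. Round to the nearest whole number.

1019894 cells

A = (K − N₀)/N₀ = (2.961×10^6 − 162900)/162900 = 17.177.
N(t) = K/(1 + A·e^(−rt)) = 2.961×10^6/(1 + 17.177×e^(−0.5×4.4)).
e^(−2.2) = 0.1108; denominator = 1 + 17.177×0.1108 = 2.9032.
N = 2.961×10^6/2.9032 = 1.019894×10^6.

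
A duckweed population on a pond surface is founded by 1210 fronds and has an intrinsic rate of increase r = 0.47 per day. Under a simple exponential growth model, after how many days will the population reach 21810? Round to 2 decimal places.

6.15 days

Set N₀·e^(rt) = 21810: e^(0.47·t) = 21810/1210 = 18.025.
0.47·t = ln(18.025) = 2.8917, so t = 2.8917/0.47 = 6.1527.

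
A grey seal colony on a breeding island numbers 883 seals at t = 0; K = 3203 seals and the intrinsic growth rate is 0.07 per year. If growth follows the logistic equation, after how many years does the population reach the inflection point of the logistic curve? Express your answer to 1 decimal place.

Logistic growth is fastest at N = K/2 = 1601.5.
A = (K − N₀)/N₀ = 2.6274. Set K/(1 + A·e^(−rt)) = K/2 → A·e^(−rt) = 1.
e^(−0.07t) = 1/2.6274 = 0.380603, so t = ln(2.6274)/0.07 = 0.966/0.07 = 13.8.

13.8 years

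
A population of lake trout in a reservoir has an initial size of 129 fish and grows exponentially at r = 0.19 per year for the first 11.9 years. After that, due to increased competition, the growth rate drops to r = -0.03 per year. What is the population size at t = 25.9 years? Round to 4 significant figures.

Phase 1: N(11.9) = 129·e^(0.19×11.9) = 129·e^2.261 = 1237.46.
Phase 2 runs for 25.9 − 11.9 = 14 years at r = -0.03.
N(25.9) = 1237.46·e^(-0.03×14) = 1237.46·e^-0.42 = 813.066.

813.1 fish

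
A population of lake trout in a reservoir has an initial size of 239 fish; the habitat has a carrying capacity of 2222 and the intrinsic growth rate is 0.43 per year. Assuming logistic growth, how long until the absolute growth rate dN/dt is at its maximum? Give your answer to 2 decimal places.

4.92 years

Logistic growth is fastest at N = K/2 = 1111.
A = (K − N₀)/N₀ = 8.2971. Set K/(1 + A·e^(−rt)) = K/2 → A·e^(−rt) = 1.
e^(−0.43t) = 1/8.2971 = 0.120524, so t = ln(8.2971)/0.43 = 2.1159/0.43 = 4.9207.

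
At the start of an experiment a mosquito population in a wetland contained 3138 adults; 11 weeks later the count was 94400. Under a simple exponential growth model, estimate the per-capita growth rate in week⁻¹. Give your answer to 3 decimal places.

0.309 per week

From N(t) = N₀·e^(rt): e^(r·11) = 94400/3138 = 30.083.
r·11 = ln(30.083) = 3.404, so r = 3.404/11 = 0.30945.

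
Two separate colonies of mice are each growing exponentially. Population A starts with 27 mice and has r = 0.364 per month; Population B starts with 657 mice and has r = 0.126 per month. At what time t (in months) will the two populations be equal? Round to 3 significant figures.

13.4 months

Set 27·e^(0.364t) = 657·e^(0.126t).
e^((0.364 − 0.126)t) = 657/27 → e^(0.238·t) = 24.333.
0.238·t = ln(24.333) = 3.1918, so t = 3.1918/0.238 = 13.411.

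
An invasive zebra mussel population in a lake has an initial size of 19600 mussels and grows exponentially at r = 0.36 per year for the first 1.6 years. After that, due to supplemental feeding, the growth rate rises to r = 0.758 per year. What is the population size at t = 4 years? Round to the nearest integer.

Phase 1: N(1.6) = 19600·e^(0.36×1.6) = 19600·e^0.576 = 34866.6.
Phase 2 runs for 4 − 1.6 = 2.4 years at r = 0.758.
N(4) = 34866.6·e^(0.758×2.4) = 34866.6·e^1.819 = 215020.

215020 mussels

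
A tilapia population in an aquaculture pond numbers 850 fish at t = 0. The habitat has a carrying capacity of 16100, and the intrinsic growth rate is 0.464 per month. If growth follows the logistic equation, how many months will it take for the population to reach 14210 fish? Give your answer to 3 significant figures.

10.6 months

A = (K − N₀)/N₀ = (16100 − 850)/850 = 17.941.
Solve 16100/(1 + 17.941·e^(−0.464t)) = 14210: 1 + 17.941·e^(−0.464t) = 1.133, so e^(−0.464t) = 0.00741339.
−0.464·t = ln(0.00741339) = -4.9045, so t = 4.9045/0.464 = 10.57.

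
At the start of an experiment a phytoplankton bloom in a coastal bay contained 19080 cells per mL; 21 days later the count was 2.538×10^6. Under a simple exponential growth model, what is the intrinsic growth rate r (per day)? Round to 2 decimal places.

From N(t) = N₀·e^(rt): e^(r·21) = 2.538×10^6/19080 = 133.02.
r·21 = ln(133.02) = 4.8905, so r = 4.8905/21 = 0.23288.

0.23 per day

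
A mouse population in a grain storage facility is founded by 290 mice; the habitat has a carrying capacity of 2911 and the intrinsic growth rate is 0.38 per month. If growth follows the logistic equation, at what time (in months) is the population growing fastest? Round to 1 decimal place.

Logistic growth is fastest at N = K/2 = 1455.5.
A = (K − N₀)/N₀ = 9.0379. Set K/(1 + A·e^(−rt)) = K/2 → A·e^(−rt) = 1.
e^(−0.38t) = 1/9.0379 = 0.110645, so t = ln(9.0379)/0.38 = 2.2014/0.38 = 5.7932.

5.8 months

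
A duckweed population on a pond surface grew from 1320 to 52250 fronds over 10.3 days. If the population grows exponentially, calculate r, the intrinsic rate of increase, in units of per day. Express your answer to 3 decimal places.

From N(t) = N₀·e^(rt): e^(r·10.3) = 52250/1320 = 39.583.
r·10.3 = ln(39.583) = 3.6784, so r = 3.6784/10.3 = 0.35713.

0.357 per day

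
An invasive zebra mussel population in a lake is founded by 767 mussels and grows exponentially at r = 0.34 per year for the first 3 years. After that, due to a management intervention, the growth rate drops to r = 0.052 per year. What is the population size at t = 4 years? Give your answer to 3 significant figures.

Phase 1: N(3) = 767·e^(0.34×3) = 767·e^1.02 = 2127.04.
Phase 2 runs for 4 − 3 = 1 years at r = 0.052.
N(4) = 2127.04·e^(0.052×1) = 2127.04·e^0.052 = 2240.57.

2240 mussels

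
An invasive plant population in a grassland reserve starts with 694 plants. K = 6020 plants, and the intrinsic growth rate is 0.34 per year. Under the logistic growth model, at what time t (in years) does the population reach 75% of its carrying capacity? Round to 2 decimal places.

A = (K − N₀)/N₀ = (6020 − 694)/694 = 7.6744.
Solve 6020/(1 + 7.6744·e^(−0.34t)) = 4515: 1 + 7.6744·e^(−0.34t) = 1.3333, so e^(−0.34t) = 0.0434347.
−0.34·t = ln(0.0434347) = -3.1365, so t = 3.1365/0.34 = 9.225.

9.22 years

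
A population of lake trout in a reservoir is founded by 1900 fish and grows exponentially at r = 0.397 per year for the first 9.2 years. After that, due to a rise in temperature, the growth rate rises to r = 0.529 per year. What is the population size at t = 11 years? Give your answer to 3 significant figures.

Phase 1: N(9.2) = 1900·e^(0.397×9.2) = 1900·e^3.652 = 73277.5.
Phase 2 runs for 11 − 9.2 = 1.8 years at r = 0.529.
N(11) = 73277.5·e^(0.529×1.8) = 73277.5·e^0.9522 = 189892.

190000 fish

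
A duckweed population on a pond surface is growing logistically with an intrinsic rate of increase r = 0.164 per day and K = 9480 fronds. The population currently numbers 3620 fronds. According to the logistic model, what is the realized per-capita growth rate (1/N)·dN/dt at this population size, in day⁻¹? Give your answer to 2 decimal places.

0.10 per day

(1/N)·dN/dt = r(1 − N/K) = 0.164 × (1 − 3620/9480).
= 0.164 × 0.61814 = 0.10138.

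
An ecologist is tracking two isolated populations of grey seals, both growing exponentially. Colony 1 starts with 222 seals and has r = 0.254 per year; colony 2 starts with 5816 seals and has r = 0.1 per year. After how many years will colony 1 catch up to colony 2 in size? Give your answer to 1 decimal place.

21.2 years

Set 222·e^(0.254t) = 5816·e^(0.1t).
e^((0.254 − 0.1)t) = 5816/222 → e^(0.154·t) = 26.198.
0.154·t = ln(26.198) = 3.2657, so t = 3.2657/0.154 = 21.206.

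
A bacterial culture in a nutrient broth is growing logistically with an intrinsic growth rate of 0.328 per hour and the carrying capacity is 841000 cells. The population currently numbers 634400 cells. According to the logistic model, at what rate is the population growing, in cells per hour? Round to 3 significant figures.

dN/dt = rN(1 − N/K) = 0.328 × 634400 × (1 − 634400/841000).
1 − 634400/841000 = 0.24566; dN/dt = 0.328 × 634400 × 0.24566 = 51118.

51100 cells per hour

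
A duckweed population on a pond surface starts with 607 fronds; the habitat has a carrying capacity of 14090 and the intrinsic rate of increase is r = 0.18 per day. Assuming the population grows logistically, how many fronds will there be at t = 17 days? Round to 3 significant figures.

6900 fronds

A = (K − N₀)/N₀ = (14090 − 607)/607 = 22.213.
N(t) = K/(1 + A·e^(−rt)) = 14090/(1 + 22.213×e^(−0.18×17)).
e^(−3.06) = 0.046888; denominator = 1 + 22.213×0.046888 = 2.0415.
N = 14090/2.0415 = 6901.81.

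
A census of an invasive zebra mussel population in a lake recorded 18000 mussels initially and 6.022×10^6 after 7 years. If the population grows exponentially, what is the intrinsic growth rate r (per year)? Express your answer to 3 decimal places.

0.830 per year

From N(t) = N₀·e^(rt): e^(r·7) = 6.022×10^6/18000 = 334.56.
r·7 = ln(334.56) = 5.8128, so r = 5.8128/7 = 0.8304.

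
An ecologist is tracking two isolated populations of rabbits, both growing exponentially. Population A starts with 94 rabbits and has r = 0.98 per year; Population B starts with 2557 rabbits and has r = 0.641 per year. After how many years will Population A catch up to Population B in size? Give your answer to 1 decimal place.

Set 94·e^(0.98t) = 2557·e^(0.641t).
e^((0.98 − 0.641)t) = 2557/94 → e^(0.339·t) = 27.202.
0.339·t = ln(27.202) = 3.3033, so t = 3.3033/0.339 = 9.7442.

9.7 years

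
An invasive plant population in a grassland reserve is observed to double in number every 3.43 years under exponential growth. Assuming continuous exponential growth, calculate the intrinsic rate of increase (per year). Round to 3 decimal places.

0.202 per year

r = ln(2)/t_d = 0.6931/3.43 = 0.20208.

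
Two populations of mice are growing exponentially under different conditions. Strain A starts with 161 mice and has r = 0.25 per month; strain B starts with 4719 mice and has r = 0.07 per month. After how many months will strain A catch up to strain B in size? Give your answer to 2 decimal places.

Set 161·e^(0.25t) = 4719·e^(0.07t).
e^((0.25 − 0.07)t) = 4719/161 → e^(0.18·t) = 29.311.
0.18·t = ln(29.311) = 3.3779, so t = 3.3779/0.18 = 18.766.

18.77 months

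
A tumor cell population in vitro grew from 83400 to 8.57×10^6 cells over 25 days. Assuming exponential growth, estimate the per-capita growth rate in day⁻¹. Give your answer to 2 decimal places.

From N(t) = N₀·e^(rt): e^(r·25) = 8.57×10^6/83400 = 102.76.
r·25 = ln(102.76) = 4.6324, so r = 4.6324/25 = 0.18529.

0.19 per day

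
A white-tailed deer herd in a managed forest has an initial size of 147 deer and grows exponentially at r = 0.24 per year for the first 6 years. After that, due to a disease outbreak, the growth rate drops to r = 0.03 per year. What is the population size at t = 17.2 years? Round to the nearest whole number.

868 deer

Phase 1: N(6) = 147·e^(0.24×6) = 147·e^1.44 = 620.442.
Phase 2 runs for 17.2 − 6 = 11.2 years at r = 0.03.
N(17.2) = 620.442·e^(0.03×11.2) = 620.442·e^0.336 = 868.209.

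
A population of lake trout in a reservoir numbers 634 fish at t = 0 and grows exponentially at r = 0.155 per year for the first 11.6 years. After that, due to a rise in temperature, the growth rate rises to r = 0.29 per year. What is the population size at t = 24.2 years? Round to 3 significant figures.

148000 fish

Phase 1: N(11.6) = 634·e^(0.155×11.6) = 634·e^1.798 = 3827.81.
Phase 2 runs for 24.2 − 11.6 = 12.6 years at r = 0.29.
N(24.2) = 3827.81·e^(0.29×12.6) = 3827.81·e^3.654 = 147864.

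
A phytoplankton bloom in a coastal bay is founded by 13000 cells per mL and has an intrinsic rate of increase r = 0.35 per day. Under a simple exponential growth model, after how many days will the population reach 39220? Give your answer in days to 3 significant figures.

Set N₀·e^(rt) = 39220: e^(0.35·t) = 39220/13000 = 3.0169.
0.35·t = ln(3.0169) = 1.1042, so t = 1.1042/0.35 = 3.155.

3.15 days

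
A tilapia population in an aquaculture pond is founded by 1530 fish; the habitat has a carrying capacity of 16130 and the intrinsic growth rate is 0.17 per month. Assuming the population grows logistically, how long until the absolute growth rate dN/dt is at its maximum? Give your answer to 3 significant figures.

Logistic growth is fastest at N = K/2 = 8065.
A = (K − N₀)/N₀ = 9.5425. Set K/(1 + A·e^(−rt)) = K/2 → A·e^(−rt) = 1.
e^(−0.17t) = 1/9.5425 = 0.104795, so t = ln(9.5425)/0.17 = 2.2558/0.17 = 13.269.

13.3 months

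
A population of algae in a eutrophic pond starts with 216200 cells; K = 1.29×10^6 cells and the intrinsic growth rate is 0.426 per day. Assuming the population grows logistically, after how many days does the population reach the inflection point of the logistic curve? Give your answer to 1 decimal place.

3.8 days

Logistic growth is fastest at N = K/2 = 645000.
A = (K − N₀)/N₀ = 4.9667. Set K/(1 + A·e^(−rt)) = K/2 → A·e^(−rt) = 1.
e^(−0.426t) = 1/4.9667 = 0.201341, so t = ln(4.9667)/0.426 = 1.6028/0.426 = 3.7623.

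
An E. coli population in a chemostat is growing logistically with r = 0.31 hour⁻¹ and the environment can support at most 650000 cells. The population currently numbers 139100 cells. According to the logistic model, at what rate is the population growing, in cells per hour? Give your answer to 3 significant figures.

dN/dt = rN(1 − N/K) = 0.31 × 139100 × (1 − 139100/650000).
1 − 139100/650000 = 0.786; dN/dt = 0.31 × 139100 × 0.786 = 33893.

33900 cells per hour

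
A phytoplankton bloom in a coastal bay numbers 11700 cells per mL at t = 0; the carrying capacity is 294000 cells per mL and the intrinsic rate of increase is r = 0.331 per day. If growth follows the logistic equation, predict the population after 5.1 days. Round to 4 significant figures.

53840 cells per mL

A = (K − N₀)/N₀ = (294000 − 11700)/11700 = 24.128.
N(t) = K/(1 + A·e^(−rt)) = 294000/(1 + 24.128×e^(−0.331×5.1)).
e^(−1.688) = 0.18487; denominator = 1 + 24.128×0.18487 = 5.4606.
N = 294000/5.4606 = 53840.3.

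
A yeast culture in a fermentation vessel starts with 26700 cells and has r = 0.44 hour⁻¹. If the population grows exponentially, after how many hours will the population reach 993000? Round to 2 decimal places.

8.22 hours

Set N₀·e^(rt) = 993000: e^(0.44·t) = 993000/26700 = 37.191.
0.44·t = ln(37.191) = 3.6161, so t = 3.6161/0.44 = 8.2183.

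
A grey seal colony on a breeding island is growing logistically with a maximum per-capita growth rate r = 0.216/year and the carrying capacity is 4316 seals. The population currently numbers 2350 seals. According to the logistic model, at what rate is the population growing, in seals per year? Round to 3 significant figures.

dN/dt = rN(1 − N/K) = 0.216 × 2350 × (1 − 2350/4316).
1 − 2350/4316 = 0.45551; dN/dt = 0.216 × 2350 × 0.45551 = 231.22.

231 seals per year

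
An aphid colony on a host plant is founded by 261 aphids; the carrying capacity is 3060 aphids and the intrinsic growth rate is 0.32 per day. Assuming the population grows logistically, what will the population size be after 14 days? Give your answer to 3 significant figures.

A = (K − N₀)/N₀ = (3060 − 261)/261 = 10.724.
N(t) = K/(1 + A·e^(−rt)) = 3060/(1 + 10.724×e^(−0.32×14)).
e^(−4.48) = 0.011333; denominator = 1 + 10.724×0.011333 = 1.1215.
N = 3060/1.1215 = 2728.39.

2730 aphids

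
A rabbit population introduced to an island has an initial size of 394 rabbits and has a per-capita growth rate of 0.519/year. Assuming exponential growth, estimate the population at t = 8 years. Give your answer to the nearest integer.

25043 rabbits

N(t) = N₀·e^(rt) = 394 × e^(0.519×8) = 394 × e^4.152.
e^4.152 ≈ 63.561, so N ≈ 394 × 63.561 = 25043.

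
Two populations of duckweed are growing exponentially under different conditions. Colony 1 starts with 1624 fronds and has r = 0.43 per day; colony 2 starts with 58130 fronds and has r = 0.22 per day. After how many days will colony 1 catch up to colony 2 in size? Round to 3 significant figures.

17.0 days

Set 1624·e^(0.43t) = 58130·e^(0.22t).
e^((0.43 − 0.22)t) = 58130/1624 → e^(0.21·t) = 35.794.
0.21·t = ln(35.794) = 3.5778, so t = 3.5778/0.21 = 17.037.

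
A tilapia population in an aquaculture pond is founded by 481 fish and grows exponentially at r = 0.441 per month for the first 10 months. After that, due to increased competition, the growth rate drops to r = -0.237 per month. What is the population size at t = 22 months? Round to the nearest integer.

Phase 1: N(10) = 481·e^(0.441×10) = 481·e^4.41 = 39571.6.
Phase 2 runs for 22 − 10 = 12 months at r = -0.237.
N(22) = 39571.6·e^(-0.237×12) = 39571.6·e^-2.844 = 2302.77.

2303 fish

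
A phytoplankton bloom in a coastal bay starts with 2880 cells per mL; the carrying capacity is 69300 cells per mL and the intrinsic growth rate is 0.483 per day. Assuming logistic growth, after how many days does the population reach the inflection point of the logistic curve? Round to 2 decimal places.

6.50 days

Logistic growth is fastest at N = K/2 = 34650.
A = (K − N₀)/N₀ = 23.062. Set K/(1 + A·e^(−rt)) = K/2 → A·e^(−rt) = 1.
e^(−0.483t) = 1/23.062 = 0.0433604, so t = ln(23.062)/0.483 = 3.1382/0.483 = 6.4973.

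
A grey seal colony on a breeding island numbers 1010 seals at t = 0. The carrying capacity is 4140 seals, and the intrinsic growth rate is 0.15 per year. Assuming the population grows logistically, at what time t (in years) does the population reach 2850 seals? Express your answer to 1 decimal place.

12.8 years

A = (K − N₀)/N₀ = (4140 − 1010)/1010 = 3.099.
Solve 4140/(1 + 3.099·e^(−0.15t)) = 2850: 1 + 3.099·e^(−0.15t) = 1.4526, so e^(−0.15t) = 0.146057.
−0.15·t = ln(0.146057) = -1.9238, so t = 1.9238/0.15 = 12.825.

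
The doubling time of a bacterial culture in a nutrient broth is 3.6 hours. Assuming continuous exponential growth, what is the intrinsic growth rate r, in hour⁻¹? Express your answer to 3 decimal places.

r = ln(2)/t_d = 0.6931/3.6 = 0.19254.

0.193 per hour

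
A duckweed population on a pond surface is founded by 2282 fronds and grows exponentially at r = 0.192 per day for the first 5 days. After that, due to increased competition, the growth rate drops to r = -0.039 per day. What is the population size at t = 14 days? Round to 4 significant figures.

4196 fronds

Phase 1: N(5) = 2282·e^(0.192×5) = 2282·e^0.96 = 5959.89.
Phase 2 runs for 14 − 5 = 9 days at r = -0.039.
N(14) = 5959.89·e^(-0.039×9) = 5959.89·e^-0.351 = 4195.67.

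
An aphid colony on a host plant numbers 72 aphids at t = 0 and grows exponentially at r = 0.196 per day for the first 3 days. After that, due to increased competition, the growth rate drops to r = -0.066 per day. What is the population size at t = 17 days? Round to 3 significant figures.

Phase 1: N(3) = 72·e^(0.196×3) = 72·e^0.588 = 129.628.
Phase 2 runs for 17 − 3 = 14 days at r = -0.066.
N(17) = 129.628·e^(-0.066×14) = 129.628·e^-0.924 = 51.4529.

51.5 aphids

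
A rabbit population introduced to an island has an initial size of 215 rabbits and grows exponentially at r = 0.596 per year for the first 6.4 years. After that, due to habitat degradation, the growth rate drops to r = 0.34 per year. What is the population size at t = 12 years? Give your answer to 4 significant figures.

Phase 1: N(6.4) = 215·e^(0.596×6.4) = 215·e^3.814 = 9750.15.
Phase 2 runs for 12 − 6.4 = 5.6 years at r = 0.34.
N(12) = 9750.15·e^(0.34×5.6) = 9750.15·e^1.904 = 65449.8.

65450 rabbits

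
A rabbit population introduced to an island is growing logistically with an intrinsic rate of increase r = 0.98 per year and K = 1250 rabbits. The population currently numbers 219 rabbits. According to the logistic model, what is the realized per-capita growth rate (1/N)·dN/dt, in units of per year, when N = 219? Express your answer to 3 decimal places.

(1/N)·dN/dt = r(1 − N/K) = 0.98 × (1 − 219/1250).
= 0.98 × 0.8248 = 0.8083.

0.808 per year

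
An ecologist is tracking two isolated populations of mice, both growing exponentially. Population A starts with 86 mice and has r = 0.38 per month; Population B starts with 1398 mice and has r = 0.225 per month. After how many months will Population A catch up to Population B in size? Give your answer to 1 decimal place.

18.0 months

Set 86·e^(0.38t) = 1398·e^(0.225t).
e^((0.38 − 0.225)t) = 1398/86 → e^(0.155·t) = 16.256.
0.155·t = ln(16.256) = 2.7885, so t = 2.7885/0.155 = 17.99.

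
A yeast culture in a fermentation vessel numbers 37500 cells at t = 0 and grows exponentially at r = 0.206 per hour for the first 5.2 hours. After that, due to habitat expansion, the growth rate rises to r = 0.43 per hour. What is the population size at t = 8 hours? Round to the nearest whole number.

Phase 1: N(5.2) = 37500·e^(0.206×5.2) = 37500·e^1.071 = 109458.
Phase 2 runs for 8 − 5.2 = 2.8 hours at r = 0.43.
N(8) = 109458·e^(0.43×2.8) = 109458·e^1.204 = 364870.

364870 cells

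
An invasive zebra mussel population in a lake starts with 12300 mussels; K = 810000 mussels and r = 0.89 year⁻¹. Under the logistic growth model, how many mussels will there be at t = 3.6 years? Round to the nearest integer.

222955 mussels

A = (K − N₀)/N₀ = (810000 − 12300)/12300 = 64.854.
N(t) = K/(1 + A·e^(−rt)) = 810000/(1 + 64.854×e^(−0.89×3.6)).
e^(−3.204) = 0.040599; denominator = 1 + 64.854×0.040599 = 3.633.
N = 810000/3.633 = 222955.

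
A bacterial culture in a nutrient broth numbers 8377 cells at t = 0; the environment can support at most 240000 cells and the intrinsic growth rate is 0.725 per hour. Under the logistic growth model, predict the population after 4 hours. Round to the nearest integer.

95186 cells

A = (K − N₀)/N₀ = (240000 − 8377)/8377 = 27.65.
N(t) = K/(1 + A·e^(−rt)) = 240000/(1 + 27.65×e^(−0.725×4)).
e^(−2.9) = 0.055023; denominator = 1 + 27.65×0.055023 = 2.5214.
N = 240000/2.5214 = 95185.8.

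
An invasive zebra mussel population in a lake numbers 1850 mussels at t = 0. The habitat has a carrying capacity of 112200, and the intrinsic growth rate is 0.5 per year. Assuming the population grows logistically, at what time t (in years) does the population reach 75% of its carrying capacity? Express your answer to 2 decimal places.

10.37 years

A = (K − N₀)/N₀ = (112200 − 1850)/1850 = 59.649.
Solve 112200/(1 + 59.649·e^(−0.5t)) = 84150: 1 + 59.649·e^(−0.5t) = 1.3333, so e^(−0.5t) = 0.00558828.
−0.5·t = ln(0.00558828) = -5.1871, so t = 5.1871/0.5 = 10.374.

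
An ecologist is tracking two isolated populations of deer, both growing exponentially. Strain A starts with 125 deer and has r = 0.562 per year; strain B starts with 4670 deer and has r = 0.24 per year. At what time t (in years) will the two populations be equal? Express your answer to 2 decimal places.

Set 125·e^(0.562t) = 4670·e^(0.24t).
e^((0.562 − 0.24)t) = 4670/125 → e^(0.322·t) = 37.36.
0.322·t = ln(37.36) = 3.6206, so t = 3.6206/0.322 = 11.244.

11.24 years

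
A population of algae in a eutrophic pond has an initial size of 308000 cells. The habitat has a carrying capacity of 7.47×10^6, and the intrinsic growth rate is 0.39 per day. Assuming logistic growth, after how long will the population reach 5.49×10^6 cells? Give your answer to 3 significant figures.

10.7 days

A = (K − N₀)/N₀ = (7.47×10^6 − 308000)/308000 = 23.253.
Solve 7.47×10^6/(1 + 23.253·e^(−0.39t)) = 5.49×10^6: 1 + 23.253·e^(−0.39t) = 1.3607, so e^(−0.39t) = 0.0155099.
−0.39·t = ln(0.0155099) = -4.1663, so t = 4.1663/0.39 = 10.683.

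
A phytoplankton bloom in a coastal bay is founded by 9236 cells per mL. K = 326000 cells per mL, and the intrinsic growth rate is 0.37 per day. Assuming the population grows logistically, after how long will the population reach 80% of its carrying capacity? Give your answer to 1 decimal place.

13.3 days

A = (K − N₀)/N₀ = (326000 − 9236)/9236 = 34.297.
Solve 326000/(1 + 34.297·e^(−0.37t)) = 260800: 1 + 34.297·e^(−0.37t) = 1.25, so e^(−0.37t) = 0.00728934.
−0.37·t = ln(0.00728934) = -4.9213, so t = 4.9213/0.37 = 13.301.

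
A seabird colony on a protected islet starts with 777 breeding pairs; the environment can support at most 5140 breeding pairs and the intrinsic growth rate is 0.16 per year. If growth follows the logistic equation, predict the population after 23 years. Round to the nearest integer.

A = (K − N₀)/N₀ = (5140 − 777)/777 = 5.6152.
N(t) = K/(1 + A·e^(−rt)) = 5140/(1 + 5.6152×e^(−0.16×23)).
e^(−3.68) = 0.025223; denominator = 1 + 5.6152×0.025223 = 1.1416.
N = 5140/1.1416 = 4502.33.

4502 breeding pairs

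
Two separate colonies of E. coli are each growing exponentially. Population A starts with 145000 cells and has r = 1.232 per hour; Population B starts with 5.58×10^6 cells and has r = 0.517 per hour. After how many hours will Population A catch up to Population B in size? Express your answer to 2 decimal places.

Set 145000·e^(1.232t) = 5.58×10^6·e^(0.517t).
e^((1.232 − 0.517)t) = 5.58×10^6/145000 → e^(0.715·t) = 38.483.
0.715·t = ln(38.483) = 3.6502, so t = 3.6502/0.715 = 5.1052.

5.11 hours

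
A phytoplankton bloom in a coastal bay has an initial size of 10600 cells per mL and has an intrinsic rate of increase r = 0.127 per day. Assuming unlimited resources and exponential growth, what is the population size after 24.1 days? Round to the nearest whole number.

226230 cells per mL

N(t) = N₀·e^(rt) = 10600 × e^(0.127×24.1) = 10600 × e^3.061.
e^3.061 ≈ 21.342, so N ≈ 10600 × 21.342 = 226230.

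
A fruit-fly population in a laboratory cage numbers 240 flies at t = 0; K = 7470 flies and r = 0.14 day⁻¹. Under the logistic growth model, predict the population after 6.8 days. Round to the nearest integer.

A = (K − N₀)/N₀ = (7470 − 240)/240 = 30.125.
N(t) = K/(1 + A·e^(−rt)) = 7470/(1 + 30.125×e^(−0.14×6.8)).
e^(−0.952) = 0.38597; denominator = 1 + 30.125×0.38597 = 12.627.
N = 7470/12.627 = 591.576.

592 flies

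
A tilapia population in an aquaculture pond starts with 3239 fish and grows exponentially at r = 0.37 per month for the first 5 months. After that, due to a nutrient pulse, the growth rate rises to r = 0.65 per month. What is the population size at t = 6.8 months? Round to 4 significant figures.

Phase 1: N(5) = 3239·e^(0.37×5) = 3239·e^1.85 = 20599.5.
Phase 2 runs for 6.8 − 5 = 1.8 months at r = 0.65.
N(6.8) = 20599.5·e^(0.65×1.8) = 20599.5·e^1.17 = 66371.3.

66370 fish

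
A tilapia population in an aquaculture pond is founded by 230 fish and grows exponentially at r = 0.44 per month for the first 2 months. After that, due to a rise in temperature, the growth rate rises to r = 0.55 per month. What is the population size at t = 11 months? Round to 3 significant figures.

Phase 1: N(2) = 230·e^(0.44×2) = 230·e^0.88 = 554.507.
Phase 2 runs for 11 − 2 = 9 months at r = 0.55.
N(11) = 554.507·e^(0.55×9) = 554.507·e^4.95 = 78282.5.

78300 fish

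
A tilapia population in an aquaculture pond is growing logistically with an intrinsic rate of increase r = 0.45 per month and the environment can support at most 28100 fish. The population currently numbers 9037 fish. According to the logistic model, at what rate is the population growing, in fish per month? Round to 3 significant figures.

2760 fish per month

dN/dt = rN(1 − N/K) = 0.45 × 9037 × (1 − 9037/28100).
1 − 9037/28100 = 0.6784; dN/dt = 0.45 × 9037 × 0.6784 = 2758.8.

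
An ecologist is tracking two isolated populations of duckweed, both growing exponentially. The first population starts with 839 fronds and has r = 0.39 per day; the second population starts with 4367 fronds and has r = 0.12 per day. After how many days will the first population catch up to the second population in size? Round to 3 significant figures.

Set 839·e^(0.39t) = 4367·e^(0.12t).
e^((0.39 − 0.12)t) = 4367/839 → e^(0.27·t) = 5.205.
0.27·t = ln(5.205) = 1.6496, so t = 1.6496/0.27 = 6.1097.

6.11 days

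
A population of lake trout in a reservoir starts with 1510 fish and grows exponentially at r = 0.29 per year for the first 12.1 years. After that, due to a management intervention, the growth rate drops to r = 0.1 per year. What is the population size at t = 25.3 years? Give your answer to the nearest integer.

188880 fish

Phase 1: N(12.1) = 1510·e^(0.29×12.1) = 1510·e^3.509 = 50456.4.
Phase 2 runs for 25.3 − 12.1 = 13.2 years at r = 0.1.
N(25.3) = 50456.4·e^(0.1×13.2) = 50456.4·e^1.32 = 188880.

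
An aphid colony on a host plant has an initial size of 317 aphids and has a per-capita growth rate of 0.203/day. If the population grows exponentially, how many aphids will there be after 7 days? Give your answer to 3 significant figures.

1310 aphids

N(t) = N₀·e^(rt) = 317 × e^(0.203×7) = 317 × e^1.421.
e^1.421 ≈ 4.1413, so N ≈ 317 × 4.1413 = 1312.78.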